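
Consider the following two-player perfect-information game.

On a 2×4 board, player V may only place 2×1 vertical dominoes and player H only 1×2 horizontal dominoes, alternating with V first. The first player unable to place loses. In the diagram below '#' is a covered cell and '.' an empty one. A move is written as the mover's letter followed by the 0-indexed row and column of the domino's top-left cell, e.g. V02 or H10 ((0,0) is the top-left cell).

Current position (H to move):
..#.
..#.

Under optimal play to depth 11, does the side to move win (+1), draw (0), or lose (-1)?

ply 1, H at ..#./..#. | H00=+1→###./..#.*; H10=+1→..#./###.
ply 2, V at ###./..#. | V03=-1→####/..##*
ply 3, H at ####/..## | H10=+1→####/####*
ply 4: ####/#### is terminal -1 (V); from ..#./..#. depth 11

value(..#./..#., H) = +1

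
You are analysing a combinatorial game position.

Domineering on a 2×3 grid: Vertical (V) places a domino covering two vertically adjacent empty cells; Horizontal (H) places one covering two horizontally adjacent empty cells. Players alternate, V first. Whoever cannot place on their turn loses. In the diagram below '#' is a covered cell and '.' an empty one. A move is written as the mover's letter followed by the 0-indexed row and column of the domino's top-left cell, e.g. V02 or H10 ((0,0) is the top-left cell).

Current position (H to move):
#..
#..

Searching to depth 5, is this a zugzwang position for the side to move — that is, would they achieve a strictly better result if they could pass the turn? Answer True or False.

zugzwang(#../#.., H) = False

p1 H@[#../#..]: H01[###/#..]+1* H11[#../###]+1
p2 V@[###/#..] terminal -1; root [#../#..] d5
suppose H passes — search the same position with V to move:
pass> p1 V@[#../#..]: V01[##./##.]+1* V02[#.#/#.#]+1
pass> p2 H@[##./##.] terminal -1; root [#../#..] d5
for H: play +1, pass -1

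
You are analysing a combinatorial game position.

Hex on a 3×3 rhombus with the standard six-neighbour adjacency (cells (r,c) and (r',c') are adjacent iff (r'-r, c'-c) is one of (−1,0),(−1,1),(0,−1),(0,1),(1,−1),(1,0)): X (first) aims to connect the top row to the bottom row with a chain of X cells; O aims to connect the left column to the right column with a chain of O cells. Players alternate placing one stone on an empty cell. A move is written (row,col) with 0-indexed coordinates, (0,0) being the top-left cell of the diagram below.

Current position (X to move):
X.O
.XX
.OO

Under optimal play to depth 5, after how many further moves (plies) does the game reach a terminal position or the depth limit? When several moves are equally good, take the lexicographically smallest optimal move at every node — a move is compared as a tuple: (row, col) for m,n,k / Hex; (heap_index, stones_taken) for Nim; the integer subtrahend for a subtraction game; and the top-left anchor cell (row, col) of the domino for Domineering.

PV length from [X.O/.XX/.OO]: 3 plies

ply 1, X at X.O/.XX/.OO | (0,1)=-1→XXO/.XX/.OO; (1,0)=-1→X.O/XXX/.OO; (2,0)=+1→X.O/.XX/XOO*
ply 2, O at X.O/.XX/XOO | (0,1)=-1→XOO/.XX/XOO*; (1,0)=-1→X.O/OXX/XOO
ply 3, X at XOO/.XX/XOO | (1,0)=+1→XOO/XXX/XOO*
ply 4: XOO/XXX/XOO is terminal -1 (O); from X.O/.XX/.OO depth 5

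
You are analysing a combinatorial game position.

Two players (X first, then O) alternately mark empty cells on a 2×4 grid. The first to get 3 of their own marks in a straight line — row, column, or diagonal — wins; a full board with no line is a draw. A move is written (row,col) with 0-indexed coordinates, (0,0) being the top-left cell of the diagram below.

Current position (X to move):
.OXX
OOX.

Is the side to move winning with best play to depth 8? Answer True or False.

X winning at [.OXX/OOX.]: False

p1 X@[.OXX/OOX.]: (0,0)[XOXX/OOX.]+0* (1,3)[.OXX/OOXX]+0
p2 O@[XOXX/OOX.]: (1,3)[XOXX/OOXO]+0*
p3 X@[XOXX/OOXO] terminal +0; root [.OXX/OOX.] d8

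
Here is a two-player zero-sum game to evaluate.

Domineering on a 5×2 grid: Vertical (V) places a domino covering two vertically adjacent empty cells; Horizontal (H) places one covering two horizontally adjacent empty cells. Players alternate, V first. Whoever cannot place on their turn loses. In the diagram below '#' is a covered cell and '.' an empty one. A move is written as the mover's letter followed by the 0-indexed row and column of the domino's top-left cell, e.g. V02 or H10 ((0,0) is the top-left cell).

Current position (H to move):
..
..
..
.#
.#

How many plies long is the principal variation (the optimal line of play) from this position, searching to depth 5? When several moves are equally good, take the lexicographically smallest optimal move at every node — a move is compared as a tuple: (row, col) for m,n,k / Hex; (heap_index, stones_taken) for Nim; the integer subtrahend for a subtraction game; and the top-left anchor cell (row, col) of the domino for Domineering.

ply 1, H at ../../../.#/.# | H00=-1→##/../../.#/.#; H10=+1→../##/../.#/.#*; H20=-1→../../##/.#/.#
ply 2, V at ../##/../.#/.# | V20=-1→../##/#./##/.#*; V30=-1→../##/../##/##
ply 3, H at ../##/#./##/.# | H00=+1→##/##/#./##/.#*
ply 4: ##/##/#./##/.# is terminal -1 (V); from ../../../.#/.# depth 5

PV length from [../../../.#/.#]: 3 plies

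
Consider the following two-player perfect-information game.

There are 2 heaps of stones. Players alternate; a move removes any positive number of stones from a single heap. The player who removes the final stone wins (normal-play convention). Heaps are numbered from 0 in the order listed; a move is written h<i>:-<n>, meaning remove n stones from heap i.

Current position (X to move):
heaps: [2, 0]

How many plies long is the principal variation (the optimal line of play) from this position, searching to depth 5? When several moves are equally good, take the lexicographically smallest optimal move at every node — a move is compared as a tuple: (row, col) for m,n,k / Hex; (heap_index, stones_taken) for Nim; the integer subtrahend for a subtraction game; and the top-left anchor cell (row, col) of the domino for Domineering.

p1 X@[(2,0)]: h0:-1[(1,0)]-1 h0:-2[(0,0)]+1*
p2 O@[(0,0)] terminal -1; root [(2,0)] d5

PV length from [(2,0)]: 1 ply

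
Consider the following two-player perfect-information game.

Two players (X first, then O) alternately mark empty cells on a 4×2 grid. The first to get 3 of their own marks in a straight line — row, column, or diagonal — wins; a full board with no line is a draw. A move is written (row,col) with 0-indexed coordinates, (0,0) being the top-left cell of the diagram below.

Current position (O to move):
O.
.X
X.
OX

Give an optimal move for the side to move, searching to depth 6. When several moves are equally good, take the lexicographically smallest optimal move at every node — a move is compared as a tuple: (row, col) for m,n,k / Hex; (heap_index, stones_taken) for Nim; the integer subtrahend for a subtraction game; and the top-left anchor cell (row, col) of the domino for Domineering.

p1 O@[O./.X/X./OX]: (0,1)[OO/.X/X./OX]-1 (1,0)[O./OX/X./OX]-1 (2,1)[O./.X/XO/OX]+0*
p2 X@[O./.X/XO/OX]: (0,1)[OX/.X/XO/OX]+0* (1,0)[O./XX/XO/OX]+0
p3 O@[OX/.X/XO/OX]: (1,0)[OX/OX/XO/OX]+0*
p4 X@[OX/OX/XO/OX] terminal +0; root [O./.X/X./OX] d6

O's best at [O./.X/X./OX]: (2,1)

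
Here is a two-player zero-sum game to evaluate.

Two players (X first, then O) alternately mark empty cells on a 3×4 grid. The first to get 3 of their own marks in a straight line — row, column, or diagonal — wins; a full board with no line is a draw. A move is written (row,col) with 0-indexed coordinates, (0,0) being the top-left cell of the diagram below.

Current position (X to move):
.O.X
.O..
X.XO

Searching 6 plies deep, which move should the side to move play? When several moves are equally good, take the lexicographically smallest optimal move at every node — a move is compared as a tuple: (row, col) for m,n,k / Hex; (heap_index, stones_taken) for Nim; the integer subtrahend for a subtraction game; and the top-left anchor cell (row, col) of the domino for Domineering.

[.O.X/.O../X.XO] X move#1: (0,0):-1/XO.X/.O../X.XO, (0,2):-1/.OXX/.O../X.XO, (1,0):-1/.O.X/XO../X.XO, (1,2):-1/.O.X/.OX./X.XO, (1,3):-1/.O.X/.O.X/X.XO, (2,1):+1/.O.X/.O../XXXO*
[.O.X/.O../XXXO] end (terminal -1, O#2); searched .O.X/.O../X.XO to 6

X's best at [.O.X/.O../X.XO]: (2,1)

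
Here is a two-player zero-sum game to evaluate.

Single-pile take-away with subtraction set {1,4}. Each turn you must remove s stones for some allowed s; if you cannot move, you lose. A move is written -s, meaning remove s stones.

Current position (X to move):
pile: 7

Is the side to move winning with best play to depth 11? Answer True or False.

ply 1, X at 7 | -1=-1→6*; -4=-1→3
ply 2, O at 6 | -1=+1→5*; -4=+1→2
ply 3, X at 5 | -1=-1→4*; -4=-1→1
ply 4, O at 4 | -1=-1→3; -4=+1→0*
ply 5: 0 is terminal -1 (X); from 7 depth 11

X winning at [7]: False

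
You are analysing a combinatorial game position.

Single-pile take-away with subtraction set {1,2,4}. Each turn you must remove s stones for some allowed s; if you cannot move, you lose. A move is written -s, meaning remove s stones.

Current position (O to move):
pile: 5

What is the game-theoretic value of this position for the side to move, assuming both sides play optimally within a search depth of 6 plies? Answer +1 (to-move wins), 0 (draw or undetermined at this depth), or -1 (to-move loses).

value(5, O) = +1

p1 O@[5]: -1[4]-1 -2[3]+1* -4[1]-1
p2 X@[3]: -1[2]-1* -2[1]-1
p3 O@[2]: -1[1]-1 -2[0]+1*
p4 X@[0] terminal -1; root [5] d6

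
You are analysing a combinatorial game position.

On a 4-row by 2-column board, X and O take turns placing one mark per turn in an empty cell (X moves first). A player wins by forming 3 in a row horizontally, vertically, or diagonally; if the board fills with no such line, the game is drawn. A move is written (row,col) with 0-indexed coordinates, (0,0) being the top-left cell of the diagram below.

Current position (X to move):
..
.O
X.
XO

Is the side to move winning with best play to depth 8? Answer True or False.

[../.O/X./XO] X move#1: (0,0):-1/X./.O/X./XO, (0,1):-1/.X/.O/X./XO, (1,0):+1/../XO/X./XO*, (2,1):+0/../.O/XX/XO
[../XO/X./XO] end (terminal -1, O#2); searched ../.O/X./XO to 8

X winning at [../.O/X./XO]: True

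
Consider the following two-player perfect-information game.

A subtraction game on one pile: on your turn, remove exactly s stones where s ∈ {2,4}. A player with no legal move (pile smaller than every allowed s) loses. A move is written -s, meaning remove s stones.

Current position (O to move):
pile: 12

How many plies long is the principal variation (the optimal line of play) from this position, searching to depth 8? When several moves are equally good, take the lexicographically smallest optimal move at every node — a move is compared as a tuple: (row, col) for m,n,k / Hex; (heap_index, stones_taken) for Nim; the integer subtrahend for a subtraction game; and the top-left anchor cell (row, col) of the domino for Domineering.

[12] O move#1: -2:-1/10*, -4:-1/8
[10] X move#2: -2:-1/8, -4:+1/6*
[6] O move#3: -2:-1/4*, -4:-1/2
[4] X move#4: -2:-1/2, -4:+1/0*
[0] end (terminal -1, O#5); searched 12 to 8

PV length from [12]: 4 plies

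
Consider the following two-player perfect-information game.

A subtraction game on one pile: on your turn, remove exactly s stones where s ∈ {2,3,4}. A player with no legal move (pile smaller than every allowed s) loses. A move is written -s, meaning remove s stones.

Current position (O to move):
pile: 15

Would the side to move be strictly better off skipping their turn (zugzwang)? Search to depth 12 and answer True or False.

p1 O@[15]: -2[13]+1* -3[12]+1 -4[11]-1
p2 X@[13]: -2[11]-1* -3[10]-1 -4[9]-1
p3 O@[11]: -2[9]-1 -3[8]-1 -4[7]+1*
p4 X@[7]: -2[5]-1* -3[4]-1 -4[3]-1
p5 O@[5]: -2[3]-1 -3[2]-1 -4[1]+1*
p6 X@[1] terminal -1; root [15] d12
suppose O passes — search the same position with X to move:
pass> p1 X@[15]: -2[13]+1* -3[12]+1 -4[11]-1
pass> p2 O@[13]: -2[11]-1* -3[10]-1 -4[9]-1
pass> p3 X@[11]: -2[9]-1 -3[8]-1 -4[7]+1*
pass> p4 O@[7]: -2[5]-1* -3[4]-1 -4[3]-1
pass> p5 X@[5]: -2[3]-1 -3[2]-1 -4[1]+1*
pass> p6 O@[1] terminal -1; root [15] d12
for O: play +1, pass -1

zugzwang(15, O) = False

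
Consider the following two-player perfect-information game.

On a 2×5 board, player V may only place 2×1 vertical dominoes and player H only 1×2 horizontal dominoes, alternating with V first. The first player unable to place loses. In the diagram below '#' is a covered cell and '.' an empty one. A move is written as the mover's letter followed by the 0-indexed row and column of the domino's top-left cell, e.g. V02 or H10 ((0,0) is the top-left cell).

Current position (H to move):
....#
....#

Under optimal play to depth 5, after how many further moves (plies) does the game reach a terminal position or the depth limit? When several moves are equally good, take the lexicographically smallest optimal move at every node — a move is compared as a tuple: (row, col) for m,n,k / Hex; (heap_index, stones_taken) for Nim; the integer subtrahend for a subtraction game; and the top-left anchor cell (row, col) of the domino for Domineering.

[....#/....#] H move#1: H00:-1/##..#/....#, H01:+1/.##.#/....#*, H02:-1/..###/....#, H10:-1/....#/##..#, H11:+1/....#/.##.#, H12:-1/....#/..###
[.##.#/....#] V move#2: V00:-1/###.#/#...#*, V03:-1/.####/...##
[###.#/#...#] H move#3: H11:-1/###.#/###.#, H12:+1/###.#/#.###*
[###.#/#.###] end (terminal -1, V#4); searched ....#/....# to 5

PV length from [....#/....#]: 3 plies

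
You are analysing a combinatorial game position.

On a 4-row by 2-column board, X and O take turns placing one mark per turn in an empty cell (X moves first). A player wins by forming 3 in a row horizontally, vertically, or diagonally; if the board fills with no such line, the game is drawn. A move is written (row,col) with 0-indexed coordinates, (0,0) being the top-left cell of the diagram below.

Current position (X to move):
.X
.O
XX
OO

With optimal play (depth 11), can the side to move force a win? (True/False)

ply 1, X at .X/.O/XX/OO | (0,0)=+0→XX/.O/XX/OO*; (1,0)=+0→.X/XO/XX/OO
ply 2, O at XX/.O/XX/OO | (1,0)=+0→XX/OO/XX/OO*
ply 3: XX/OO/XX/OO is terminal +0 (X); from .X/.O/XX/OO depth 11

X winning at [.X/.O/XX/OO]: False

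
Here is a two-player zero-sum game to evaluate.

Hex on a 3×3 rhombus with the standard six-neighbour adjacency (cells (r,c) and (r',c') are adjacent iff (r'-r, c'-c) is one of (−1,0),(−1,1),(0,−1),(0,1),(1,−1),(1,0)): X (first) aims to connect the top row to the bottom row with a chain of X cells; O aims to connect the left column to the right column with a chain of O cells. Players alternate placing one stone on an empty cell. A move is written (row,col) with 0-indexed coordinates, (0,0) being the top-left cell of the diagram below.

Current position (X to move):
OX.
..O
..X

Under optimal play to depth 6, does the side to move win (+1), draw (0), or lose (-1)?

value(OX./..O/..X, X) = +1

p1 X@[OX./..O/..X]: (0,2)[OXX/..O/..X]-1 (1,0)[OX./X.O/..X]-1 (1,1)[OX./.XO/..X]+1* (2,0)[OX./..O/X.X]+1 (2,1)[OX./..O/.XX]-1
p2 O@[OX./.XO/..X]: (0,2)[OXO/.XO/..X]-1* (1,0)[OX./OXO/..X]-1 (2,0)[OX./.XO/O.X]-1 (2,1)[OX./.XO/.OX]-1
p3 X@[OXO/.XO/..X]: (1,0)[OXO/XXO/..X]+1* (2,0)[OXO/.XO/X.X]+1 (2,1)[OXO/.XO/.XX]+1
p4 O@[OXO/XXO/..X]: (2,0)[OXO/XXO/O.X]-1* (2,1)[OXO/XXO/.OX]-1
p5 X@[OXO/XXO/O.X]: (2,1)[OXO/XXO/OXX]+1*
p6 O@[OXO/XXO/OXX] terminal -1; root [OX./..O/..X] d6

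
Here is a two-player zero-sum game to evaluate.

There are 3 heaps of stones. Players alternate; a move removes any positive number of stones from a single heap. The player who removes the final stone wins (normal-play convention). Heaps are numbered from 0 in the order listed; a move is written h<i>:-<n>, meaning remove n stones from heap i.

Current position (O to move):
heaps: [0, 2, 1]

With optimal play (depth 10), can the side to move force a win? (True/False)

O winning at [(0,2,1)]: True

[(0,2,1)] O move#1: h1:-1:+1/(0,1,1)*, h1:-2:-1/(0,0,1), h2:-1:-1/(0,2,0)
[(0,1,1)] X move#2: h1:-1:-1/(0,0,1)*, h2:-1:-1/(0,1,0)
[(0,0,1)] O move#3: h2:-1:+1/(0,0,0)*
[(0,0,0)] end (terminal -1, X#4); searched (0,2,1) to 10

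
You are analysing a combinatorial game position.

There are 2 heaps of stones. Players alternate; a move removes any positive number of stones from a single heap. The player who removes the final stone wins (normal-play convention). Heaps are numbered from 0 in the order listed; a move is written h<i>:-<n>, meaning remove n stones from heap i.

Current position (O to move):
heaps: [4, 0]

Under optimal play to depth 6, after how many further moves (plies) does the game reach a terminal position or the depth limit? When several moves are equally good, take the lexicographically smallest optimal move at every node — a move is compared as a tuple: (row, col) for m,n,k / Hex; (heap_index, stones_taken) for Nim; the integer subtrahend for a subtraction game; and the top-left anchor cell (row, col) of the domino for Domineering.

PV length from [(4,0)]: 1 ply

ply 1, O at (4,0) | h0:-1=-1→(3,0); h0:-2=-1→(2,0); h0:-3=-1→(1,0); h0:-4=+1→(0,0)*
ply 2: (0,0) is terminal -1 (X); from (4,0) depth 6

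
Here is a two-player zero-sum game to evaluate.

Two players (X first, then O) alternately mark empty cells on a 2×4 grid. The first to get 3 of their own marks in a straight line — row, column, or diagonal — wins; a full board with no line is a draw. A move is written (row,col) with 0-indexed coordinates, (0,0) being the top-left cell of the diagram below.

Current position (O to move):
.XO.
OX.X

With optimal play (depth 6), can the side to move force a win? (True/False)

p1 O@[.XO./OX.X]: (0,0)[OXO./OX.X]-1 (0,3)[.XOO/OX.X]-1 (1,2)[.XO./OXOX]+0*
p2 X@[.XO./OXOX]: (0,0)[XXO./OXOX]+0* (0,3)[.XOX/OXOX]+0
p3 O@[XXO./OXOX]: (0,3)[XXOO/OXOX]+0*
p4 X@[XXOO/OXOX] terminal +0; root [.XO./OX.X] d6

O winning at [.XO./OX.X]: False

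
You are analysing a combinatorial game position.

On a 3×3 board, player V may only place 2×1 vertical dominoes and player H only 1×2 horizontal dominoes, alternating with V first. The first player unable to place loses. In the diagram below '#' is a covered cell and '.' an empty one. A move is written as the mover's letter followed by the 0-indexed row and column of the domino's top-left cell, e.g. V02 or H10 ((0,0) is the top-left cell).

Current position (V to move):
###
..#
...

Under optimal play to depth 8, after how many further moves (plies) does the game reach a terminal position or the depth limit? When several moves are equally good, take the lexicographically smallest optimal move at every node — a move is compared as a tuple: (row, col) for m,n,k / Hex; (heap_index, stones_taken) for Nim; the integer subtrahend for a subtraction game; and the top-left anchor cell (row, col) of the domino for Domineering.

PV length from [###/..#/...]: 1 ply

ply 1, V at ###/..#/... | V10=-1→###/#.#/#..; V11=+1→###/.##/.#.*
ply 2: ###/.##/.#. is terminal -1 (H); from ###/..#/... depth 8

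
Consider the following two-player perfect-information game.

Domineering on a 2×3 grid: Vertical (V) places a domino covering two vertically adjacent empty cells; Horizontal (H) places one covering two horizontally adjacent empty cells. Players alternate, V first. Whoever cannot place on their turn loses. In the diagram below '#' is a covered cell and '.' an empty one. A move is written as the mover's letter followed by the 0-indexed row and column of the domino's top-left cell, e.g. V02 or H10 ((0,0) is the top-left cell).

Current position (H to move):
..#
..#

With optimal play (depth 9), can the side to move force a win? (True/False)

H winning at [..#/..#]: True

p1 H@[..#/..#]: H00[###/..#]+1* H10[..#/###]+1
p2 V@[###/..#] terminal -1; root [..#/..#] d9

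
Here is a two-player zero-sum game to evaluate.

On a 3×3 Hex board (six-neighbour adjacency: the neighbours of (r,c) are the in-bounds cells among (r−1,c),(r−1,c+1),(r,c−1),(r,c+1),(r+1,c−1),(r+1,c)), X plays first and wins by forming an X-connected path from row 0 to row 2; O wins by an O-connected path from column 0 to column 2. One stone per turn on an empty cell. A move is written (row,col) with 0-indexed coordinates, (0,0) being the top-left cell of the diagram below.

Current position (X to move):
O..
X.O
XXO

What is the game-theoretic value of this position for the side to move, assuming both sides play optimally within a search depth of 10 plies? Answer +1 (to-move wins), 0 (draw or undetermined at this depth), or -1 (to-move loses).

[O../X.O/XXO] X move#1: (0,1):+1/OX./X.O/XXO*, (0,2):+1/O.X/X.O/XXO, (1,1):+1/O../XXO/XXO
[OX./X.O/XXO] end (terminal -1, O#2); searched O../X.O/XXO to 10

value(O../X.O/XXO, X) = +1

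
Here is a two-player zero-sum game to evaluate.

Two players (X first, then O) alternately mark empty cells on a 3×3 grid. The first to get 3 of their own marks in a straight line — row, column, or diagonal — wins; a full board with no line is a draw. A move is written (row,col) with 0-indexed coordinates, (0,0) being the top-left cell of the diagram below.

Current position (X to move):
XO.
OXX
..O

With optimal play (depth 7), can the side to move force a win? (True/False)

[XO./OXX/..O] X move#1: (0,2):+0/XOX/OXX/..O*, (2,0):+0/XO./OXX/X.O, (2,1):+0/XO./OXX/.XO
[XOX/OXX/..O] O move#2: (2,0):+0/XOX/OXX/O.O*, (2,1):-1/XOX/OXX/.OO
[XOX/OXX/O.O] X move#3: (2,1):+0/XOX/OXX/OXO*
[XOX/OXX/OXO] end (terminal +0, O#4); searched XO./OXX/..O to 7

X winning at [XO./OXX/..O]: False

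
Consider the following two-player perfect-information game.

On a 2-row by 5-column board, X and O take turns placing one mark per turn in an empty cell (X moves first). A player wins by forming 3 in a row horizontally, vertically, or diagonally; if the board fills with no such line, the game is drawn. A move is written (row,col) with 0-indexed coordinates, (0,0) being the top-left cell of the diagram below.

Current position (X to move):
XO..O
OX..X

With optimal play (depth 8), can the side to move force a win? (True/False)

X winning at [XO..O/OX..X]: False

[XO..O/OX..X] X move#1: (0,2):+0/XOX.O/OX..X*, (0,3):+0/XO.XO/OX..X, (1,2):+0/XO..O/OXX.X, (1,3):+0/XO..O/OX.XX
[XOX.O/OX..X] O move#2: (0,3):+0/XOXOO/OX..X*, (1,2):+0/XOX.O/OXO.X, (1,3):+0/XOX.O/OX.OX
[XOXOO/OX..X] X move#3: (1,2):+0/XOXOO/OXX.X*, (1,3):+0/XOXOO/OX.XX
[XOXOO/OXX.X] O move#4: (1,3):+0/XOXOO/OXXOX*
[XOXOO/OXXOX] end (terminal +0, X#5); searched XO..O/OX..X to 8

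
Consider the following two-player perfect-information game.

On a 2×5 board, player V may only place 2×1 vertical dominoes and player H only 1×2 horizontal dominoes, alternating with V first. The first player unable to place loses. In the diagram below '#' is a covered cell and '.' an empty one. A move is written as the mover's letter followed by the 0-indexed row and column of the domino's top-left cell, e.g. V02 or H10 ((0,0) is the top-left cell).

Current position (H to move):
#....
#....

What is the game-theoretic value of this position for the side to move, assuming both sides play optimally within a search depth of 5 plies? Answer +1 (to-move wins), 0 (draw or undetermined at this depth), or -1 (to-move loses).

ply 1, H at #..../#.... | H01=-1→###../#....; H02=+1→#.##./#....*; H03=-1→#..##/#....; H11=-1→#..../###..; H12=+1→#..../#.##.; H13=-1→#..../#..##
ply 2, V at #.##./#.... | V01=-1→####./##...*; V04=-1→#.###/#...#
ply 3, H at ####./##... | H12=-1→####./####.; H13=+1→####./##.##*
ply 4: ####./##.## is terminal -1 (V); from #..../#.... depth 5

value(#..../#...., H) = +1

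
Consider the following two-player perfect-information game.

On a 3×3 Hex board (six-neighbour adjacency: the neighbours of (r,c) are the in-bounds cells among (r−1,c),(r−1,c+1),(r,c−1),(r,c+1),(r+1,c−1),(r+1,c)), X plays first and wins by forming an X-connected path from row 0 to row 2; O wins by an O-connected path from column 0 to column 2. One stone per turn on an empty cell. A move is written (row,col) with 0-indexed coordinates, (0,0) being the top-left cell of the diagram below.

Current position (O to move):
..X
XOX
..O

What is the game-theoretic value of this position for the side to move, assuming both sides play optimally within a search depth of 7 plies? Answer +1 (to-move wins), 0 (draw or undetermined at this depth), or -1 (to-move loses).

p1 O@[..X/XOX/..O]: (0,0)[O.X/XOX/..O]-1* (0,1)[.OX/XOX/..O]-1 (2,0)[..X/XOX/O.O]-1 (2,1)[..X/XOX/.OO]-1
p2 X@[O.X/XOX/..O]: (0,1)[OXX/XOX/..O]+1* (2,0)[O.X/XOX/X.O]+1 (2,1)[O.X/XOX/.XO]+1
p3 O@[OXX/XOX/..O]: (2,0)[OXX/XOX/O.O]-1* (2,1)[OXX/XOX/.OO]-1
p4 X@[OXX/XOX/O.O]: (2,1)[OXX/XOX/OXO]+1*
p5 O@[OXX/XOX/OXO] terminal -1; root [..X/XOX/..O] d7

value(..X/XOX/..O, O) = -1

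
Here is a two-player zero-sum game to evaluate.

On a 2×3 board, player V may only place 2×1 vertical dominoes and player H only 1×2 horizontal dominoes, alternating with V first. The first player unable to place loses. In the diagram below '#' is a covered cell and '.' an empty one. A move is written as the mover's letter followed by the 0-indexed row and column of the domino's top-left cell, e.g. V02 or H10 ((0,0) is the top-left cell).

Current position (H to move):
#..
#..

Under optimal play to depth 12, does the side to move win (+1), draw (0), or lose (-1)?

p1 H@[#../#..]: H01[###/#..]+1* H11[#../###]+1
p2 V@[###/#..] terminal -1; root [#../#..] d12

value(#../#.., H) = +1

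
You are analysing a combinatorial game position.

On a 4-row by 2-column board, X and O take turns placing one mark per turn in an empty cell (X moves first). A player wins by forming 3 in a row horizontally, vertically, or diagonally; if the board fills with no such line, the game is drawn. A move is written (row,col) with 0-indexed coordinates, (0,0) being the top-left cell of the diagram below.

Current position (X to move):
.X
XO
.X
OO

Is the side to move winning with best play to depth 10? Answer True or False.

X winning at [.X/XO/.X/OO]: False

p1 X@[.X/XO/.X/OO]: (0,0)[XX/XO/.X/OO]+0* (2,0)[.X/XO/XX/OO]+0
p2 O@[XX/XO/.X/OO]: (2,0)[XX/XO/OX/OO]+0*
p3 X@[XX/XO/OX/OO] terminal +0; root [.X/XO/.X/OO] d10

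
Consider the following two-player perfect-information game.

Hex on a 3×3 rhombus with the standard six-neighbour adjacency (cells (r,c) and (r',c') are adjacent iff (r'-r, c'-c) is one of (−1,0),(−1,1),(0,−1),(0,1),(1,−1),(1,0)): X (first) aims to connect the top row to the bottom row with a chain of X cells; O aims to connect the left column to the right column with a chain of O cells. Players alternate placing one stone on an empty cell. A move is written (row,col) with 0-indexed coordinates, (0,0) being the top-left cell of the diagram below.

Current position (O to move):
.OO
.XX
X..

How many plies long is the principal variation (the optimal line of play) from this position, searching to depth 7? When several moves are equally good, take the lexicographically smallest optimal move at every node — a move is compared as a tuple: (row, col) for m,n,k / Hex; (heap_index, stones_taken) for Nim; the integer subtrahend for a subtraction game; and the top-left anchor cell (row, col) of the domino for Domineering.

ply 1, O at .OO/.XX/X.. | (0,0)=+1→OOO/.XX/X..*; (1,0)=+1→.OO/OXX/X..; (2,1)=+1→.OO/.XX/XO.; (2,2)=+1→.OO/.XX/X.O
ply 2: OOO/.XX/X.. is terminal -1 (X); from .OO/.XX/X.. depth 7

PV length from [.OO/.XX/X..]: 1 ply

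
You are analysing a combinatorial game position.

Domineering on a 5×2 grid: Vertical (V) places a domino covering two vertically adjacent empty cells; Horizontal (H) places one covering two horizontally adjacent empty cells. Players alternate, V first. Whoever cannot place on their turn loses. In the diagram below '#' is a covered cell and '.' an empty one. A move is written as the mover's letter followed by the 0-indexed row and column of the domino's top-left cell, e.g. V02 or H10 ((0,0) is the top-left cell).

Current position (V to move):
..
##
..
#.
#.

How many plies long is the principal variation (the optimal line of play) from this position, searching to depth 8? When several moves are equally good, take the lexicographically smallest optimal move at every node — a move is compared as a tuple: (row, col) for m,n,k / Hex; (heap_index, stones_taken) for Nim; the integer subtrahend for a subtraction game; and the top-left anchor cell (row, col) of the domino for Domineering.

[../##/../#./#.] V move#1: V21:-1/../##/.#/##/#.*, V31:-1/../##/../##/##
[../##/.#/##/#.] H move#2: H00:+1/##/##/.#/##/#.*
[##/##/.#/##/#.] end (terminal -1, V#3); searched ../##/../#./#. to 8

PV length from [../##/../#./#.]: 2 plies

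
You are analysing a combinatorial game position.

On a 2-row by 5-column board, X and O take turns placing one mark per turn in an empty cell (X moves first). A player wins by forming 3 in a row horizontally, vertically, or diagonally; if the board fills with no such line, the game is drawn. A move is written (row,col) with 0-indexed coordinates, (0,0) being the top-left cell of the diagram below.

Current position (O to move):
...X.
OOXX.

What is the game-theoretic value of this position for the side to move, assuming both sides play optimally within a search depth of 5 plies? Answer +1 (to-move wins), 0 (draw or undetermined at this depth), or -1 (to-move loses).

p1 O@[...X./OOXX.]: (0,0)[O..X./OOXX.]-1* (0,1)[.O.X./OOXX.]-1 (0,2)[..OX./OOXX.]-1 (0,4)[...XO/OOXX.]-1 (1,4)[...X./OOXXO]-1
p2 X@[O..X./OOXX.]: (0,1)[OX.X./OOXX.]+1* (0,2)[O.XX./OOXX.]+1 (0,4)[O..XX/OOXX.]+1 (1,4)[O..X./OOXXX]+1
p3 O@[OX.X./OOXX.]: (0,2)[OXOX./OOXX.]-1* (0,4)[OX.XO/OOXX.]-1 (1,4)[OX.X./OOXXO]-1
p4 X@[OXOX./OOXX.]: (0,4)[OXOXX/OOXX.]+0 (1,4)[OXOX./OOXXX]+1*
p5 O@[OXOX./OOXXX] terminal -1; root [...X./OOXX.] d5

value(...X./OOXX., O) = -1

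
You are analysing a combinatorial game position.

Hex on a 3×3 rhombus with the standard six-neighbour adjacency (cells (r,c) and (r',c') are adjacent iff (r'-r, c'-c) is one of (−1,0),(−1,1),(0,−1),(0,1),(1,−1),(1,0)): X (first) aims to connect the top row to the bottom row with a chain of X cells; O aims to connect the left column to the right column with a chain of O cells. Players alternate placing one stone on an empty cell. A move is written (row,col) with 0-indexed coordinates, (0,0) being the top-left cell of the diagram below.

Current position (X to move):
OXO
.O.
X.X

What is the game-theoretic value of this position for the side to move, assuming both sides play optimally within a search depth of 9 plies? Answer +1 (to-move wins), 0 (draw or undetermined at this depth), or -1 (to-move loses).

[OXO/.O./X.X] X move#1: (1,0):+1/OXO/XO./X.X*, (1,2):-1/OXO/.OX/X.X, (2,1):-1/OXO/.O./XXX
[OXO/XO./X.X] end (terminal -1, O#2); searched OXO/.O./X.X to 9

value(OXO/.O./X.X, X) = +1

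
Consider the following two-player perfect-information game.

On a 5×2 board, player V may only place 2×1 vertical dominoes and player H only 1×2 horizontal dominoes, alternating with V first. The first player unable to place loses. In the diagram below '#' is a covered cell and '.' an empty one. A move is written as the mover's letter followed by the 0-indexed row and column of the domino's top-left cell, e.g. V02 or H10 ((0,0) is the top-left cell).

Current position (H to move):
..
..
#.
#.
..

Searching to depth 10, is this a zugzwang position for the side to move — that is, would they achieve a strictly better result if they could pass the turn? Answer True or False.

zugzwang(../../#./#./.., H) = False

ply 1, H at ../../#./#./.. | H00=+1→##/../#./#./..*; H10=+1→../##/#./#./..; H40=-1→../../#./#./##
ply 2, V at ##/../#./#./.. | V11=-1→##/.#/##/#./..*; V21=-1→##/../##/##/..; V31=-1→##/../#./##/.#
ply 3, H at ##/.#/##/#./.. | H40=+1→##/.#/##/#./##*
ply 4: ##/.#/##/#./## is terminal -1 (V); from ../../#./#./.. depth 10
pass branch (V moves first from the same position):
  | ply 1, V at ../../#./#./.. | V00=+1→#./#./#./#./..*; V01=+1→.#/.#/#./#./..; V11=+1→../.#/##/#./..; V21=-1→../../##/##/..; V31=-1→../../#./##/.#
  | ply 2, H at #./#./#./#./.. | H40=-1→#./#./#./#./##*
  | ply 3, V at #./#./#./#./## | V01=+1→##/##/#./#./##*; V11=+1→#./##/##/#./##; V21=+1→#./#./##/##/##
  | ply 4: ##/##/#./#./## is terminal -1 (H); from ../../#./#./.. depth 10
H moving scores +1; H passing scores -1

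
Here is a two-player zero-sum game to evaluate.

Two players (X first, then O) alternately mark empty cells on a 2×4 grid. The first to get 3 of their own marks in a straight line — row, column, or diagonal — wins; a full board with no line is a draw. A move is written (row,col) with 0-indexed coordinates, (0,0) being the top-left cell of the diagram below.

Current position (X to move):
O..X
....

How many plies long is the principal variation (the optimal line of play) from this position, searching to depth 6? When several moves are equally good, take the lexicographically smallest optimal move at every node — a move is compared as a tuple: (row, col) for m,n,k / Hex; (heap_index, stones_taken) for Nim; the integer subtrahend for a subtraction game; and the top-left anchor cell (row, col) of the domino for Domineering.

PV length from [O..X/....]: 6 plies

[O..X/....] X move#1: (0,1):+0/OX.X/....*, (0,2):+0/O.XX/...., (1,0):+0/O..X/X..., (1,1):+0/O..X/.X.., (1,2):+0/O..X/..X., (1,3):+0/O..X/...X
[OX.X/....] O move#2: (0,2):+0/OXOX/....*, (1,0):-1/OX.X/O..., (1,1):-1/OX.X/.O.., (1,2):-1/OX.X/..O., (1,3):-1/OX.X/...O
[OXOX/....] X move#3: (1,0):+0/OXOX/X...*, (1,1):+0/OXOX/.X.., (1,2):+0/OXOX/..X., (1,3):+0/OXOX/...X
[OXOX/X...] O move#4: (1,1):+0/OXOX/XO..*, (1,2):+0/OXOX/X.O., (1,3):+0/OXOX/X..O
[OXOX/XO..] X move#5: (1,2):+0/OXOX/XOX.*, (1,3):+0/OXOX/XO.X
[OXOX/XOX.] O move#6: (1,3):+0/OXOX/XOXO*
[OXOX/XOXO] end (terminal +0, X#7); searched O..X/.... to 6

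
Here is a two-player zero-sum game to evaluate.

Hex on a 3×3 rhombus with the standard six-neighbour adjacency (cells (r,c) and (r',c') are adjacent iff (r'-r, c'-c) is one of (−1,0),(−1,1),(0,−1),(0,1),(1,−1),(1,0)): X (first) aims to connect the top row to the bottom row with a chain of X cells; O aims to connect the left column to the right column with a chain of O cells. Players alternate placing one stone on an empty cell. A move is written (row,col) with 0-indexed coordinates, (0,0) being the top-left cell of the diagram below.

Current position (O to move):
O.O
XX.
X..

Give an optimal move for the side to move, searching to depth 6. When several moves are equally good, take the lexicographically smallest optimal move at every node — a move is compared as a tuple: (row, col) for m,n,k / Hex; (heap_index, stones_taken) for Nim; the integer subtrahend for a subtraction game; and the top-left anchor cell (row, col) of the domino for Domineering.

[O.O/XX./X..] O move#1: (0,1):+1/OOO/XX./X..*, (1,2):-1/O.O/XXO/X.., (2,1):-1/O.O/XX./XO., (2,2):-1/O.O/XX./X.O
[OOO/XX./X..] end (terminal -1, X#2); searched O.O/XX./X.. to 6

O's best at [O.O/XX./X..]: (0,1)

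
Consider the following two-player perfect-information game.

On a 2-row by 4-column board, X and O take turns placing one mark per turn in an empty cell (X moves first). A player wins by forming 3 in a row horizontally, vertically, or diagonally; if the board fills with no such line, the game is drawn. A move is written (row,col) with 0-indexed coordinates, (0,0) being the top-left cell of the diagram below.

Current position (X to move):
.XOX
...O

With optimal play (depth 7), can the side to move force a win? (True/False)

p1 X@[.XOX/...O]: (0,0)[XXOX/...O]+0* (1,0)[.XOX/X..O]+0 (1,1)[.XOX/.X.O]+0 (1,2)[.XOX/..XO]+0
p2 O@[XXOX/...O]: (1,0)[XXOX/O..O]+0* (1,1)[XXOX/.O.O]+0 (1,2)[XXOX/..OO]+0
p3 X@[XXOX/O..O]: (1,1)[XXOX/OX.O]+0* (1,2)[XXOX/O.XO]+0
p4 O@[XXOX/OX.O]: (1,2)[XXOX/OXOO]+0*
p5 X@[XXOX/OXOO] terminal +0; root [.XOX/...O] d7

X winning at [.XOX/...O]: False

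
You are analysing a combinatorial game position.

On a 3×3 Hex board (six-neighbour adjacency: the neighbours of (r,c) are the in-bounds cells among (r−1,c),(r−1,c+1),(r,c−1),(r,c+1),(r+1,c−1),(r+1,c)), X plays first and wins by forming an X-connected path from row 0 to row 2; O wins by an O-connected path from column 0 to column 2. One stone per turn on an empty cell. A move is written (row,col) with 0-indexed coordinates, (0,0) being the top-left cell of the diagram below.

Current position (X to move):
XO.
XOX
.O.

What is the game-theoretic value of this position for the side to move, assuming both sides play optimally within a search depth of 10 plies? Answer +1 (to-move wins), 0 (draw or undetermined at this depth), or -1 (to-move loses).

value(XO./XOX/.O., X) = +1

p1 X@[XO./XOX/.O.]: (0,2)[XOX/XOX/.O.]+1* (2,0)[XO./XOX/XO.]+1 (2,2)[XO./XOX/.OX]+1
p2 O@[XOX/XOX/.O.]: (2,0)[XOX/XOX/OO.]-1* (2,2)[XOX/XOX/.OO]-1
p3 X@[XOX/XOX/OO.]: (2,2)[XOX/XOX/OOX]+1*
p4 O@[XOX/XOX/OOX] terminal -1; root [XO./XOX/.O.] d10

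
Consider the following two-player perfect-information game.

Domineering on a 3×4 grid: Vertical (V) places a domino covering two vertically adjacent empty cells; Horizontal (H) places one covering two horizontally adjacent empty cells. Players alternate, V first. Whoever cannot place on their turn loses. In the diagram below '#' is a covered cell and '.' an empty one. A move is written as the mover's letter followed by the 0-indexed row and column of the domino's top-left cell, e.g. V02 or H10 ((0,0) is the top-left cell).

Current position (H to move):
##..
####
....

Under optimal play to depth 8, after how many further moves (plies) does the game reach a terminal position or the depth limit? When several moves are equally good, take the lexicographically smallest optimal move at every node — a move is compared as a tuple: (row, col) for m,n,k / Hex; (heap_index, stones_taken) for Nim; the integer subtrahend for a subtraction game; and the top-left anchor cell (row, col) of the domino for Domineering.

ply 1, H at ##../####/.... | H02=+1→####/####/....*; H20=+1→##../####/##..; H21=+1→##../####/.##.; H22=+1→##../####/..##
ply 2: ####/####/.... is terminal -1 (V); from ##../####/.... depth 8

PV length from [##../####/....]: 1 ply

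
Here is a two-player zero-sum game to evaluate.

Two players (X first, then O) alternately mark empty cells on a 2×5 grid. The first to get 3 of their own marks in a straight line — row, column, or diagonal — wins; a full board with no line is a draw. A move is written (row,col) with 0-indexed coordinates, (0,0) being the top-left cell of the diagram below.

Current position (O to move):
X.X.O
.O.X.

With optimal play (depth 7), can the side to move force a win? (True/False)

O winning at [X.X.O/.O.X.]: False

p1 O@[X.X.O/.O.X.]: (0,1)[XOX.O/.O.X.]+0* (0,3)[X.XOO/.O.X.]-1 (1,0)[X.X.O/OO.X.]-1 (1,2)[X.X.O/.OOX.]-1 (1,4)[X.X.O/.O.XO]-1
p2 X@[XOX.O/.O.X.]: (0,3)[XOXXO/.O.X.]+0* (1,0)[XOX.O/XO.X.]+0 (1,2)[XOX.O/.OXX.]+0 (1,4)[XOX.O/.O.XX]+0
p3 O@[XOXXO/.O.X.]: (1,0)[XOXXO/OO.X.]+0* (1,2)[XOXXO/.OOX.]+0 (1,4)[XOXXO/.O.XO]+0
p4 X@[XOXXO/OO.X.]: (1,2)[XOXXO/OOXX.]+0* (1,4)[XOXXO/OO.XX]-1
p5 O@[XOXXO/OOXX.]: (1,4)[XOXXO/OOXXO]+0*
p6 X@[XOXXO/OOXXO] terminal +0; root [X.X.O/.O.X.] d7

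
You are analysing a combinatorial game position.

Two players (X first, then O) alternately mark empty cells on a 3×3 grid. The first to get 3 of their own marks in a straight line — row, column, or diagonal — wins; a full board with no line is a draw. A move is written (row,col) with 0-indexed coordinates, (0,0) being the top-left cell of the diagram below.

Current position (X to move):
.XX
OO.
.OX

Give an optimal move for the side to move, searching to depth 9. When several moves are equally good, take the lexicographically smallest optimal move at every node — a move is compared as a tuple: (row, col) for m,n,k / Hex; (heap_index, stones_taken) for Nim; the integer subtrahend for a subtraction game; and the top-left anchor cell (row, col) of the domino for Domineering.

[.XX/OO./.OX] X move#1: (0,0):+1/XXX/OO./.OX*, (1,2):+1/.XX/OOX/.OX, (2,0):-1/.XX/OO./XOX
[XXX/OO./.OX] end (terminal -1, O#2); searched .XX/OO./.OX to 9

X's best at [.XX/OO./.OX]: (0,0)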